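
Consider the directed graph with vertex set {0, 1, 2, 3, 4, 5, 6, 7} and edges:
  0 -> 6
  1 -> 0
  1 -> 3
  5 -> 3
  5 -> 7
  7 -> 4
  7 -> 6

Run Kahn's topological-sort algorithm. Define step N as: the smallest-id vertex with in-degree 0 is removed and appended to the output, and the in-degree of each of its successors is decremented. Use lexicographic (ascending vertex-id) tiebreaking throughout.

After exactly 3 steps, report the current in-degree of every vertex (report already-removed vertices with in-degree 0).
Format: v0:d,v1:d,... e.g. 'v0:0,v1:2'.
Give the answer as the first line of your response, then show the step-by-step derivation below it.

v0:0,v1:0,v2:0,v3:1,v4:1,v5:0,v6:1,v7:1

step 1: output 1; order=[1]; indeg=(0,0,0,1,1,0,2,1)
step 2: output 0; order=[1,0]; indeg=(0,0,0,1,1,0,1,1)
step 3: output 2; order=[1,0,2]; indeg=(0,0,0,1,1,0,1,1)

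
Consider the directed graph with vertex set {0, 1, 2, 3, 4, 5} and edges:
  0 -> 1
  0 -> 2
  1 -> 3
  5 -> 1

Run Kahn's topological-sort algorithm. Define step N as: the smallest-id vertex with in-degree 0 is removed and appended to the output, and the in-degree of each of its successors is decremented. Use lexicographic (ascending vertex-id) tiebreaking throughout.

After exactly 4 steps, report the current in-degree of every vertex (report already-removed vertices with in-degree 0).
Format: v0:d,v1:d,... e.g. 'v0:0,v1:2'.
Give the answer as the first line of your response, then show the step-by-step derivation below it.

v0:0,v1:0,v2:0,v3:1,v4:0,v5:0

step 1: output 0; order=[0]; indeg=(0,1,0,1,0,0)
step 2: output 2; order=[0,2]; indeg=(0,1,0,1,0,0)
step 3: output 4; order=[0,2,4]; indeg=(0,1,0,1,0,0)
step 4: output 5; order=[0,2,4,5]; indeg=(0,0,0,1,0,0)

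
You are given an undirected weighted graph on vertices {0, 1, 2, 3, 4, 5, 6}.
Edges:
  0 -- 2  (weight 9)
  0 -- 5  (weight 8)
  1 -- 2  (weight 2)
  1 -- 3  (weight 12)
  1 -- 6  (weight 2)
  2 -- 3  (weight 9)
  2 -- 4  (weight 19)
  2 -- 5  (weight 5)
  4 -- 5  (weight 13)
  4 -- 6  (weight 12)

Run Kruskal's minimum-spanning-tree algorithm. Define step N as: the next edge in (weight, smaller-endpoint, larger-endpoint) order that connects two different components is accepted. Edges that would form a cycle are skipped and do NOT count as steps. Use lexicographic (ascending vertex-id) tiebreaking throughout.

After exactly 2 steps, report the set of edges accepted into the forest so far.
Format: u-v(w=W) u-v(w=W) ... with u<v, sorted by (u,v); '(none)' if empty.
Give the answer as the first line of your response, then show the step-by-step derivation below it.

1-2(w=2) 1-6(w=2)

step 1: add edge 1-2 (w=2); MST = {1-2(w=2)}
step 2: add edge 1-6 (w=2); MST = {1-2(w=2) 1-6(w=2)}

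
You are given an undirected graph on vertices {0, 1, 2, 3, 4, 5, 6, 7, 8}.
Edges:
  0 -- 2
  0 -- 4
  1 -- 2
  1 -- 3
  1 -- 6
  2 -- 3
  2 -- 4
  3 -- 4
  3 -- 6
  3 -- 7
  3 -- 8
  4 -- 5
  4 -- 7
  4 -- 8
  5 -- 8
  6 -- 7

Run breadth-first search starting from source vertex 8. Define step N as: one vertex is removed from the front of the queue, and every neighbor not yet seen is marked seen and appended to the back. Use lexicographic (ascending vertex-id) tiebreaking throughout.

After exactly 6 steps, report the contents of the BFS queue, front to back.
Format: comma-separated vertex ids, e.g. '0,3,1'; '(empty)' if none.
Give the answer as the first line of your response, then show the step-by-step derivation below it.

6,7,0

step 1: dequeue 8; queue=[3,4,5]; order=8
step 2: dequeue 3; queue=[4,5,1,2,6,7]; order=8,3
step 3: dequeue 4; queue=[5,1,2,6,7,0]; order=8,3,4
step 4: dequeue 5; queue=[1,2,6,7,0]; order=8,3,4,5
step 5: dequeue 1; queue=[2,6,7,0]; order=8,3,4,5,1
step 6: dequeue 2; queue=[6,7,0]; order=8,3,4,5,1,2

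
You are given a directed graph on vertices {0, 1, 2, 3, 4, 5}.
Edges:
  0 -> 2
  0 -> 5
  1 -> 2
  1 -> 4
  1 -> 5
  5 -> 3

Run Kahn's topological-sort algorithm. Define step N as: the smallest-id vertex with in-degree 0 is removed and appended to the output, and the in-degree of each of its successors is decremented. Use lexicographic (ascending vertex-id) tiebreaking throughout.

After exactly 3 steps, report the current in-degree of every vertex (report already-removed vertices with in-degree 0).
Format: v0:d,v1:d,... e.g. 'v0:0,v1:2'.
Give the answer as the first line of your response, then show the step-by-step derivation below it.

v0:0,v1:0,v2:0,v3:1,v4:0,v5:0

step 1: output 0; order=[0]; indeg=(0,0,1,1,1,1)
step 2: output 1; order=[0,1]; indeg=(0,0,0,1,0,0)
step 3: output 2; order=[0,1,2]; indeg=(0,0,0,1,0,0)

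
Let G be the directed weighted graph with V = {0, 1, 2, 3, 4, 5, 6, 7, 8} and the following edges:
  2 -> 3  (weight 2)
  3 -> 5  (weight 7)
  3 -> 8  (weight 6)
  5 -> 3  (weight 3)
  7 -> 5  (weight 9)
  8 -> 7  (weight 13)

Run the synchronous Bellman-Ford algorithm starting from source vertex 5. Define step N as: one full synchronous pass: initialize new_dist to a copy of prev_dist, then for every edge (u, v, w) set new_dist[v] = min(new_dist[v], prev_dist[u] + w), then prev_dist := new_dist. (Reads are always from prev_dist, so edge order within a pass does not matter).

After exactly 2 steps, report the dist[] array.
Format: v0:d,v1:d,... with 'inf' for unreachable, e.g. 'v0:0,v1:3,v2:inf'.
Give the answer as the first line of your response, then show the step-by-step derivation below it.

v0:inf,v1:inf,v2:inf,v3:3,v4:inf,v5:0,v6:inf,v7:inf,v8:9

step 1: dist = v0:inf,v1:inf,v2:inf,v3:3,v4:inf,v5:0,v6:inf,v7:inf,v8:inf
step 2: dist = v0:inf,v1:inf,v2:inf,v3:3,v4:inf,v5:0,v6:inf,v7:inf,v8:9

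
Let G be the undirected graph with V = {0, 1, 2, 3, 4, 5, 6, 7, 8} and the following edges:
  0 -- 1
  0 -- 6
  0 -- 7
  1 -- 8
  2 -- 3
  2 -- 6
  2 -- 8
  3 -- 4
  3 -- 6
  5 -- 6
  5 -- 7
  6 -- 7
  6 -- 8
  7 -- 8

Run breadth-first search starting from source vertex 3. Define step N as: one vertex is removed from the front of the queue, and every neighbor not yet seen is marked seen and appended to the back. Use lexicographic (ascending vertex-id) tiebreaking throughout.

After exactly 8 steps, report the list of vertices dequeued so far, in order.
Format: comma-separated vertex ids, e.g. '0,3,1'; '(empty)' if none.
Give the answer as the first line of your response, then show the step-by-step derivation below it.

3,2,4,6,8,0,5,7

step 1: dequeue 3; queue=[2,4,6]; order=3
step 2: dequeue 2; queue=[4,6,8]; order=3,2
step 3: dequeue 4; queue=[6,8]; order=3,2,4
step 4: dequeue 6; queue=[8,0,5,7]; order=3,2,4,6
step 5: dequeue 8; queue=[0,5,7,1]; order=3,2,4,6,8
step 6: dequeue 0; queue=[5,7,1]; order=3,2,4,6,8,0
step 7: dequeue 5; queue=[7,1]; order=3,2,4,6,8,0,5
step 8: dequeue 7; queue=[1]; order=3,2,4,6,8,0,5,7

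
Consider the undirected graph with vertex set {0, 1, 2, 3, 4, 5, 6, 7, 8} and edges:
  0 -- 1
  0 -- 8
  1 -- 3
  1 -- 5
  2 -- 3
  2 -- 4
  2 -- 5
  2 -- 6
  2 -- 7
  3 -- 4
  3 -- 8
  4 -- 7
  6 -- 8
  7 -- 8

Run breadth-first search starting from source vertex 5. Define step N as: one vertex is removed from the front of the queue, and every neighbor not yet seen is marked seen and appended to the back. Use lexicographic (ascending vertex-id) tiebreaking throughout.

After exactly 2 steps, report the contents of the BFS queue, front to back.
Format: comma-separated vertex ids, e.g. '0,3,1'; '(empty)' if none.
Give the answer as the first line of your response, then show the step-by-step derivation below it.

2,0,3

step 1: dequeue 5; queue=[1,2]; order=5
step 2: dequeue 1; queue=[2,0,3]; order=5,1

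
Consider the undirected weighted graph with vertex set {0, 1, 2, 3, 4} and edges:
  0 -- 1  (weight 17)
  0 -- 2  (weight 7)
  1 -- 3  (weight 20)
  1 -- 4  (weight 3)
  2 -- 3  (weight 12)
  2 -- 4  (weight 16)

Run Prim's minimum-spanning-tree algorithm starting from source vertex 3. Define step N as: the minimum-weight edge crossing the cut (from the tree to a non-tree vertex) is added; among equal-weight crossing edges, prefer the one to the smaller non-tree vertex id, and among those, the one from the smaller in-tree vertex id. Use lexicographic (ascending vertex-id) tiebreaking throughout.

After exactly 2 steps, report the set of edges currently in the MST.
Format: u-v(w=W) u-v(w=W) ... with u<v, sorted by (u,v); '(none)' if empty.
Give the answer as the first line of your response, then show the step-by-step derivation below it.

0-2(w=7) 2-3(w=12)

step 1: add edge 2-3 (w=12); MST = {2-3(w=12)}
step 2: add edge 0-2 (w=7); MST = {0-2(w=7) 2-3(w=12)}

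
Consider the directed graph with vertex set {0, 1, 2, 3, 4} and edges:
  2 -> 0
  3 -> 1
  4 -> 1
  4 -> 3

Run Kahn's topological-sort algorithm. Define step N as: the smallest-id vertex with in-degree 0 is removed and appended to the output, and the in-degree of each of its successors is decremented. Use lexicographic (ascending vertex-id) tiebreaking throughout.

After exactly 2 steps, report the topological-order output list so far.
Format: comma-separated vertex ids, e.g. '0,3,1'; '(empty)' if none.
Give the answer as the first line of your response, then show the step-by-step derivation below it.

2,0

step 1: output 2; order=[2]; indeg=(0,2,0,1,0)
step 2: output 0; order=[2,0]; indeg=(0,2,0,1,0)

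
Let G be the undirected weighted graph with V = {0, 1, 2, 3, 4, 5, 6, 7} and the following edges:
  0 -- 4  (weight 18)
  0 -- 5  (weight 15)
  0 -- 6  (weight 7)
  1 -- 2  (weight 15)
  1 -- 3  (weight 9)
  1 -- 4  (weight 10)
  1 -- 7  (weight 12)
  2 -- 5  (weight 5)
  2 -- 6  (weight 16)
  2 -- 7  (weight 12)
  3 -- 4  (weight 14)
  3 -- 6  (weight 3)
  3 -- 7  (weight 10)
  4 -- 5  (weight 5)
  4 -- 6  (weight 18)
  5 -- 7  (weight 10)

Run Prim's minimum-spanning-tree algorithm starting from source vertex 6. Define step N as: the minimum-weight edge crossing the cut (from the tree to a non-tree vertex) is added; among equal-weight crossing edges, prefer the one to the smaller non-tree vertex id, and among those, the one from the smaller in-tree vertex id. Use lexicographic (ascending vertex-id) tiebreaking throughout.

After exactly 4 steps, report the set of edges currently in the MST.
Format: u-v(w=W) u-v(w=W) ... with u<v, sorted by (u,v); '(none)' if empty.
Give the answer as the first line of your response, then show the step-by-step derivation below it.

0-6(w=7) 1-3(w=9) 1-4(w=10) 3-6(w=3)

step 1: add edge 3-6 (w=3); MST = {3-6(w=3)}
step 2: add edge 0-6 (w=7); MST = {0-6(w=7) 3-6(w=3)}
step 3: add edge 1-3 (w=9); MST = {0-6(w=7) 1-3(w=9) 3-6(w=3)}
step 4: add edge 1-4 (w=10); MST = {0-6(w=7) 1-3(w=9) 1-4(w=10) 3-6(w=3)}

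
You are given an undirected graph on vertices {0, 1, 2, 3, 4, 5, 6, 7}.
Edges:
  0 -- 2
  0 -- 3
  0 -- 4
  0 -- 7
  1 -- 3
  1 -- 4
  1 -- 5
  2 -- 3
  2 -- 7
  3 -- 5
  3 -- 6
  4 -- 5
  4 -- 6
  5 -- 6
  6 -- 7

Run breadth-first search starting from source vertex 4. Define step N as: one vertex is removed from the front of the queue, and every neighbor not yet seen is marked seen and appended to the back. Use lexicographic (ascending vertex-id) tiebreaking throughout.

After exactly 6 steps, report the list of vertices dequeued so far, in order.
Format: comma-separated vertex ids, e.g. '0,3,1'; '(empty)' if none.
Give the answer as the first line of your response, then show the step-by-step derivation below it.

4,0,1,5,6,2

step 1: dequeue 4; queue=[0,1,5,6]; order=4
step 2: dequeue 0; queue=[1,5,6,2,3,7]; order=4,0
step 3: dequeue 1; queue=[5,6,2,3,7]; order=4,0,1
step 4: dequeue 5; queue=[6,2,3,7]; order=4,0,1,5
step 5: dequeue 6; queue=[2,3,7]; order=4,0,1,5,6
step 6: dequeue 2; queue=[3,7]; order=4,0,1,5,6,2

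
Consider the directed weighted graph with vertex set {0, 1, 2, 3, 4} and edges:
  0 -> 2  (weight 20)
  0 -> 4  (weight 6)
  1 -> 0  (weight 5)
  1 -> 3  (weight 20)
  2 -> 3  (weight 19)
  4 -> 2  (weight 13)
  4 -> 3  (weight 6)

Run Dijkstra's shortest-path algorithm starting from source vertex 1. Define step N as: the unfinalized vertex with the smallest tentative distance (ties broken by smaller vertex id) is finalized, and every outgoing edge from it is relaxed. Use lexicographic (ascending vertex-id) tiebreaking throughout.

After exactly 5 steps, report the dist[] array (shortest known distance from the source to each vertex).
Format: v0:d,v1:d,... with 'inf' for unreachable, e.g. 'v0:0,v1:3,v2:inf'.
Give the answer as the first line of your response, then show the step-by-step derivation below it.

v0:5,v1:0,v2:24,v3:17,v4:11

step 1: dist = v0:5,v1:0,v2:inf,v3:20,v4:inf
step 2: dist = v0:5,v1:0,v2:25,v3:20,v4:11
step 3: dist = v0:5,v1:0,v2:24,v3:17,v4:11
step 4: dist = v0:5,v1:0,v2:24,v3:17,v4:11
step 5: dist = v0:5,v1:0,v2:24,v3:17,v4:11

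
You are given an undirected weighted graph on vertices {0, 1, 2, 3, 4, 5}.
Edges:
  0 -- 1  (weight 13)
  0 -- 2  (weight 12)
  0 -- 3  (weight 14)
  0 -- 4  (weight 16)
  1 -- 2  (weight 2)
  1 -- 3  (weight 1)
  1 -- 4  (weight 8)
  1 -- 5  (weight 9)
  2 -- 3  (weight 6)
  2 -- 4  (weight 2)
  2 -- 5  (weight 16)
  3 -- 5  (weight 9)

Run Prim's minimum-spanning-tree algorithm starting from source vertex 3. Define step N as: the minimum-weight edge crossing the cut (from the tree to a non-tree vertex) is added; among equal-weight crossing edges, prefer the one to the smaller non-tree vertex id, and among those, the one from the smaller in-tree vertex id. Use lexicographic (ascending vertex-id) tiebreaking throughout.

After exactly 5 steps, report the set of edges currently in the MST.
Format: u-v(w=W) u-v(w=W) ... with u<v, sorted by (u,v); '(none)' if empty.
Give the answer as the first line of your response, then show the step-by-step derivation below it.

0-2(w=12) 1-2(w=2) 1-3(w=1) 1-5(w=9) 2-4(w=2)

step 1: add edge 1-3 (w=1); MST = {1-3(w=1)}
step 2: add edge 1-2 (w=2); MST = {1-2(w=2) 1-3(w=1)}
step 3: add edge 2-4 (w=2); MST = {1-2(w=2) 1-3(w=1) 2-4(w=2)}
step 4: add edge 1-5 (w=9); MST = {1-2(w=2) 1-3(w=1) 1-5(w=9) 2-4(w=2)}
step 5: add edge 0-2 (w=12); MST = {0-2(w=12) 1-2(w=2) 1-3(w=1) 1-5(w=9) 2-4(w=2)}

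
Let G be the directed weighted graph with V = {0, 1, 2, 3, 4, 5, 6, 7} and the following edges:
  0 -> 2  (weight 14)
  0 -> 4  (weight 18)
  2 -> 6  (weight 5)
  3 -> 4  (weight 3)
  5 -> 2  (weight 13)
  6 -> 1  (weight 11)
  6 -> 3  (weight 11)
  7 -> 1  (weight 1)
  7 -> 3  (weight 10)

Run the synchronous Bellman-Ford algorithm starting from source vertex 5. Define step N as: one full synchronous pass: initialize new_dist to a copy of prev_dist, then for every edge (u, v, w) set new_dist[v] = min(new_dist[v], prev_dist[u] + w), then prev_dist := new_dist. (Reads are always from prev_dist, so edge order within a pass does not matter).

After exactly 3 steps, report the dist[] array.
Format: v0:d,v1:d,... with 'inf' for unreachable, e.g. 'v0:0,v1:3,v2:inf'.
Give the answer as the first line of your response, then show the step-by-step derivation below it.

v0:inf,v1:29,v2:13,v3:29,v4:inf,v5:0,v6:18,v7:inf

step 1: dist = v0:inf,v1:inf,v2:13,v3:inf,v4:inf,v5:0,v6:inf,v7:inf
step 2: dist = v0:inf,v1:inf,v2:13,v3:inf,v4:inf,v5:0,v6:18,v7:inf
step 3: dist = v0:inf,v1:29,v2:13,v3:29,v4:inf,v5:0,v6:18,v7:inf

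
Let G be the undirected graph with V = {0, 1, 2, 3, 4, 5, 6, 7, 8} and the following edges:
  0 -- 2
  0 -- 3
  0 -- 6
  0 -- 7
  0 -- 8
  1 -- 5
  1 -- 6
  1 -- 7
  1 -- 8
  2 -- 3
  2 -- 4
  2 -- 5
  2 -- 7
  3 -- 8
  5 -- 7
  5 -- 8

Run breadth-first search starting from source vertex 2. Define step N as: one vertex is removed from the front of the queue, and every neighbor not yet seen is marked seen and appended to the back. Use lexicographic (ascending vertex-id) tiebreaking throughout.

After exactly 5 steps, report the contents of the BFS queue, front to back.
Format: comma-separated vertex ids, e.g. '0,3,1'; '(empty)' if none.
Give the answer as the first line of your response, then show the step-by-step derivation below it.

7,6,8,1

step 1: dequeue 2; queue=[0,3,4,5,7]; order=2
step 2: dequeue 0; queue=[3,4,5,7,6,8]; order=2,0
step 3: dequeue 3; queue=[4,5,7,6,8]; order=2,0,3
step 4: dequeue 4; queue=[5,7,6,8]; order=2,0,3,4
step 5: dequeue 5; queue=[7,6,8,1]; order=2,0,3,4,5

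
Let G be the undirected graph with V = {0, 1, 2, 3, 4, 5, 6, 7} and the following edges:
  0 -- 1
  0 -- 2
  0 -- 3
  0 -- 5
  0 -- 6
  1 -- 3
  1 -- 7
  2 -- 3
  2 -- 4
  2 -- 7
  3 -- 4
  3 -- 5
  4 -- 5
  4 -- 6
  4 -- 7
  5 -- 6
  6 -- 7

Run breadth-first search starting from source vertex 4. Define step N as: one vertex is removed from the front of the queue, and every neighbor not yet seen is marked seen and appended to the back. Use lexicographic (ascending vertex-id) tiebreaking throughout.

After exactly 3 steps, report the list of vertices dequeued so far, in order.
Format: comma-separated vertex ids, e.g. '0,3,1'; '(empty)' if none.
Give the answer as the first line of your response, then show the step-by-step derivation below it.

4,2,3

step 1: dequeue 4; queue=[2,3,5,6,7]; order=4
step 2: dequeue 2; queue=[3,5,6,7,0]; order=4,2
step 3: dequeue 3; queue=[5,6,7,0,1]; order=4,2,3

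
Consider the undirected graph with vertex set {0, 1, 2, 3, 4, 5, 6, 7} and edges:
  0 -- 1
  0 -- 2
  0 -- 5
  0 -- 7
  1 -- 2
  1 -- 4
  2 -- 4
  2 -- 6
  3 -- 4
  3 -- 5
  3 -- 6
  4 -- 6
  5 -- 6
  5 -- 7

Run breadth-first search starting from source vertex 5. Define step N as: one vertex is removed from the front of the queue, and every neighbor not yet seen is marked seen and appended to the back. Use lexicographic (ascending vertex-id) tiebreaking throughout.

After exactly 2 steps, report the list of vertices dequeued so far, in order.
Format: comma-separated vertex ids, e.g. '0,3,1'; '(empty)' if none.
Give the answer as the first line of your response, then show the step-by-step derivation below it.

5,0

step 1: dequeue 5; queue=[0,3,6,7]; order=5
step 2: dequeue 0; queue=[3,6,7,1,2]; order=5,0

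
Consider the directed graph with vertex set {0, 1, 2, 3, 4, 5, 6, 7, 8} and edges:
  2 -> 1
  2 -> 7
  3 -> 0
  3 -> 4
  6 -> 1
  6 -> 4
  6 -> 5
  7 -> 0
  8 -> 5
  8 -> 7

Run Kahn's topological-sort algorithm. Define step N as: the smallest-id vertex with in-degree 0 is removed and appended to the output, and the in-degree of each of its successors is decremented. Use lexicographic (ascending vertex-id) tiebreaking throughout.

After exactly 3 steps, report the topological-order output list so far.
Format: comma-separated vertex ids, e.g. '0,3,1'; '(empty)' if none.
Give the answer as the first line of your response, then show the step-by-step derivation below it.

2,3,6

step 1: output 2; order=[2]; indeg=(2,1,0,0,2,2,0,1,0)
step 2: output 3; order=[2,3]; indeg=(1,1,0,0,1,2,0,1,0)
step 3: output 6; order=[2,3,6]; indeg=(1,0,0,0,0,1,0,1,0)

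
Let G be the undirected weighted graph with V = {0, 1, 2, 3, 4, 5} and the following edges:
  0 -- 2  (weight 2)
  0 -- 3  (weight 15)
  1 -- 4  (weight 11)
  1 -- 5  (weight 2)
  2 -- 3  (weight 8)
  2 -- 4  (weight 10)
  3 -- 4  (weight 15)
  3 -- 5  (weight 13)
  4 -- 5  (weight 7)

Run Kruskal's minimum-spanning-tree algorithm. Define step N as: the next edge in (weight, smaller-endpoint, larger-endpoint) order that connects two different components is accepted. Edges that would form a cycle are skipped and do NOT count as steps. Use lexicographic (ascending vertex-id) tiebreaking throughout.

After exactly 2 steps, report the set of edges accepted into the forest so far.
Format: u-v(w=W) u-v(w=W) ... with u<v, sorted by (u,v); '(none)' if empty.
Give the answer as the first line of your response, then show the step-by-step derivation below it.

0-2(w=2) 1-5(w=2)

step 1: add edge 0-2 (w=2); MST = {0-2(w=2)}
step 2: add edge 1-5 (w=2); MST = {0-2(w=2) 1-5(w=2)}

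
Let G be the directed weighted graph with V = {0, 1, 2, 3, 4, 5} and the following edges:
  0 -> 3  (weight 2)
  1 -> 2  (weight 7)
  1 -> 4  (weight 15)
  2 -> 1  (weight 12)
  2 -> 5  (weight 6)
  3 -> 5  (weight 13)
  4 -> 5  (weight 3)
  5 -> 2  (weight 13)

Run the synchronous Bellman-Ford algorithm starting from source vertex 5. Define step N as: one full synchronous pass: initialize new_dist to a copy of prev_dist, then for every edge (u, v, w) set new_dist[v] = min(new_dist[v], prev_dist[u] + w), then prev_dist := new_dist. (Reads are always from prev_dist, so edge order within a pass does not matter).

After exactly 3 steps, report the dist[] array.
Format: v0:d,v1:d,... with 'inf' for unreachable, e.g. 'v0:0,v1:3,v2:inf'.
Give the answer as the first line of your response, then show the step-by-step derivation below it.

v0:inf,v1:25,v2:13,v3:inf,v4:40,v5:0

step 1: dist = v0:inf,v1:inf,v2:13,v3:inf,v4:inf,v5:0
step 2: dist = v0:inf,v1:25,v2:13,v3:inf,v4:inf,v5:0
step 3: dist = v0:inf,v1:25,v2:13,v3:inf,v4:40,v5:0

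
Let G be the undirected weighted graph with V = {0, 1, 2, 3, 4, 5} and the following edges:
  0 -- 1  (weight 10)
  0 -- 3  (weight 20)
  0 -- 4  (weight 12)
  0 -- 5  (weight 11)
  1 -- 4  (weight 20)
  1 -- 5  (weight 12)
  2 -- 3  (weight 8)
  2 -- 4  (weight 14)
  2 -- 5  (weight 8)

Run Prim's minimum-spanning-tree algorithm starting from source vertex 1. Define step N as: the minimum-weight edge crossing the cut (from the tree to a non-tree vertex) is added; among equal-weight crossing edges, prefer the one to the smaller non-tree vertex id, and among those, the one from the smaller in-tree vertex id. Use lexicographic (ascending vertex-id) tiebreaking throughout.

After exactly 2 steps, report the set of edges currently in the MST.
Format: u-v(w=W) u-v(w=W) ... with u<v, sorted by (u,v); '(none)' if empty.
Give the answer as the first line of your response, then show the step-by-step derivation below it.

0-1(w=10) 0-5(w=11)

step 1: add edge 0-1 (w=10); MST = {0-1(w=10)}
step 2: add edge 0-5 (w=11); MST = {0-1(w=10) 0-5(w=11)}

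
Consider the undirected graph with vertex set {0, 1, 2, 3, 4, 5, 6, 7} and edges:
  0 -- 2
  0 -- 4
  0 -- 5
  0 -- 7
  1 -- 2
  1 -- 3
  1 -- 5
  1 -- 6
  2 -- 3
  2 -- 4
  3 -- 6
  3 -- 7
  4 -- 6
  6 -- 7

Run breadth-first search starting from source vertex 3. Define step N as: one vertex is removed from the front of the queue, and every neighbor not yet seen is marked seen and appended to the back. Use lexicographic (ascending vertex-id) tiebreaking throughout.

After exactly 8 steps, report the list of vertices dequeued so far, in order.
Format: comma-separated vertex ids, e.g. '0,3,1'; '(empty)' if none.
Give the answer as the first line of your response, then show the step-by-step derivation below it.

3,1,2,6,7,5,0,4

step 1: dequeue 3; queue=[1,2,6,7]; order=3
step 2: dequeue 1; queue=[2,6,7,5]; order=3,1
step 3: dequeue 2; queue=[6,7,5,0,4]; order=3,1,2
step 4: dequeue 6; queue=[7,5,0,4]; order=3,1,2,6
step 5: dequeue 7; queue=[5,0,4]; order=3,1,2,6,7
step 6: dequeue 5; queue=[0,4]; order=3,1,2,6,7,5
step 7: dequeue 0; queue=[4]; order=3,1,2,6,7,5,0
step 8: dequeue 4; queue=[(empty)]; order=3,1,2,6,7,5,0,4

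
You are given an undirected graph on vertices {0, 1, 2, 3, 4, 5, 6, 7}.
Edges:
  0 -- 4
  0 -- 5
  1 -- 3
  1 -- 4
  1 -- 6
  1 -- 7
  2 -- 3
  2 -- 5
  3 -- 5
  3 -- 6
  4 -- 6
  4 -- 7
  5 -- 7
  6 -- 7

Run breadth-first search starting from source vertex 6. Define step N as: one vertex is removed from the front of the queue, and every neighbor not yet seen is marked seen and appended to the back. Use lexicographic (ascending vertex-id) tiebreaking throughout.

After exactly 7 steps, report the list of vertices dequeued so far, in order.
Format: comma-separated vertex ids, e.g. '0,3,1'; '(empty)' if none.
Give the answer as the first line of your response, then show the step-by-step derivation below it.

6,1,3,4,7,2,5

step 1: dequeue 6; queue=[1,3,4,7]; order=6
step 2: dequeue 1; queue=[3,4,7]; order=6,1
step 3: dequeue 3; queue=[4,7,2,5]; order=6,1,3
step 4: dequeue 4; queue=[7,2,5,0]; order=6,1,3,4
step 5: dequeue 7; queue=[2,5,0]; order=6,1,3,4,7
step 6: dequeue 2; queue=[5,0]; order=6,1,3,4,7,2
step 7: dequeue 5; queue=[0]; order=6,1,3,4,7,2,5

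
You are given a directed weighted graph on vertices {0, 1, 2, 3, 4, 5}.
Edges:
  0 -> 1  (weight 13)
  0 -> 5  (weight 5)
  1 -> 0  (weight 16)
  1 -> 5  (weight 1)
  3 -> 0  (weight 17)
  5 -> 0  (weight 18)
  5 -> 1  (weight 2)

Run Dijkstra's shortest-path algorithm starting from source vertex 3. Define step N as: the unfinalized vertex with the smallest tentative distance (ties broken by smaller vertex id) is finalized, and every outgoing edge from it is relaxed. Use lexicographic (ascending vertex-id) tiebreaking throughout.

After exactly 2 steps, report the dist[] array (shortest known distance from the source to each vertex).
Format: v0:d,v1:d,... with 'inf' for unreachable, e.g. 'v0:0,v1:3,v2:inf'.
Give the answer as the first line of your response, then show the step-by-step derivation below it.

v0:17,v1:30,v2:inf,v3:0,v4:inf,v5:22

step 1: dist = v0:17,v1:inf,v2:inf,v3:0,v4:inf,v5:inf
step 2: dist = v0:17,v1:30,v2:inf,v3:0,v4:inf,v5:22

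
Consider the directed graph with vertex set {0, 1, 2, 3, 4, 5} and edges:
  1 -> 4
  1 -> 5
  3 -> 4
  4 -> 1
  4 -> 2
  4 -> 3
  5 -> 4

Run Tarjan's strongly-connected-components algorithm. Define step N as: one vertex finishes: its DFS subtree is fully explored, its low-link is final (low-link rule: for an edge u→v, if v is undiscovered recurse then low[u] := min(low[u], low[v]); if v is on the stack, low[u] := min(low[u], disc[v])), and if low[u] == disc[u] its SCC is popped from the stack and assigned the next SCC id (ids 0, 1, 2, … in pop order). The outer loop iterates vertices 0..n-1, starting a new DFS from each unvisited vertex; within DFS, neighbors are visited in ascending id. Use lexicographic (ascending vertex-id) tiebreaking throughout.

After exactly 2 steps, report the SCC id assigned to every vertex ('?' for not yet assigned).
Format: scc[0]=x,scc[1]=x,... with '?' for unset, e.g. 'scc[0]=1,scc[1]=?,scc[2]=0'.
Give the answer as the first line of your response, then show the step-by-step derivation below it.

scc[0]=0,scc[1]=?,scc[2]=1,scc[3]=?,scc[4]=?,scc[5]=?

step 1: low=(low[0]=0,low[1]=?,low[2]=?,low[3]=?,low[4]=?,low[5]=?); scc=(scc[0]=0,scc[1]=?,scc[2]=?,scc[3]=?,scc[4]=?,scc[5]=?)
step 2: low=(low[0]=0,low[1]=1,low[2]=3,low[3]=?,low[4]=1,low[5]=?); scc=(scc[0]=0,scc[1]=?,scc[2]=1,scc[3]=?,scc[4]=?,scc[5]=?)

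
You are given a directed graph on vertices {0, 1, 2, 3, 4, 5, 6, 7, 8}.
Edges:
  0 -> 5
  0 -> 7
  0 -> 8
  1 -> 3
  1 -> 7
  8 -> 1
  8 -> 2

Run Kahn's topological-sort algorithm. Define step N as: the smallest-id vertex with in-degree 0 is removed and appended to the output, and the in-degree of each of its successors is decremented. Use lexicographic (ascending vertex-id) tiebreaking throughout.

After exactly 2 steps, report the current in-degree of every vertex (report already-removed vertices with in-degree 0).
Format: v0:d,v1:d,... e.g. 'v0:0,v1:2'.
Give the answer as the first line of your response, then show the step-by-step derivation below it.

v0:0,v1:1,v2:1,v3:1,v4:0,v5:0,v6:0,v7:1,v8:0

step 1: output 0; order=[0]; indeg=(0,1,1,1,0,0,0,1,0)
step 2: output 4; order=[0,4]; indeg=(0,1,1,1,0,0,0,1,0)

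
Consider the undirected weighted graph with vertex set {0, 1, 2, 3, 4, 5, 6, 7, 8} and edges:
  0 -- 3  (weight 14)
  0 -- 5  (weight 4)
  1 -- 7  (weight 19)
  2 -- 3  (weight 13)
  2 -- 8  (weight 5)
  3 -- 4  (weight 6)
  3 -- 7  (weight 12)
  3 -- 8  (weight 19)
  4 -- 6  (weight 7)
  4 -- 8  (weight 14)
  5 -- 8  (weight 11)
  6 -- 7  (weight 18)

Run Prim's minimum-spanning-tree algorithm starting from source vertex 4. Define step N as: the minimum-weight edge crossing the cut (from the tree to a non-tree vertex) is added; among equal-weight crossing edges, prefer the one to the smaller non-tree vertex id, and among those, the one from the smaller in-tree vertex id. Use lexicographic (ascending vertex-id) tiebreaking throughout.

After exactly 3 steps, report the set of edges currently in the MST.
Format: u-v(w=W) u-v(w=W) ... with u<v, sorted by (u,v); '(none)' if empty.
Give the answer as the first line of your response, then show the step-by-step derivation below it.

3-4(w=6) 3-7(w=12) 4-6(w=7)

step 1: add edge 3-4 (w=6); MST = {3-4(w=6)}
step 2: add edge 4-6 (w=7); MST = {3-4(w=6) 4-6(w=7)}
step 3: add edge 3-7 (w=12); MST = {3-4(w=6) 3-7(w=12) 4-6(w=7)}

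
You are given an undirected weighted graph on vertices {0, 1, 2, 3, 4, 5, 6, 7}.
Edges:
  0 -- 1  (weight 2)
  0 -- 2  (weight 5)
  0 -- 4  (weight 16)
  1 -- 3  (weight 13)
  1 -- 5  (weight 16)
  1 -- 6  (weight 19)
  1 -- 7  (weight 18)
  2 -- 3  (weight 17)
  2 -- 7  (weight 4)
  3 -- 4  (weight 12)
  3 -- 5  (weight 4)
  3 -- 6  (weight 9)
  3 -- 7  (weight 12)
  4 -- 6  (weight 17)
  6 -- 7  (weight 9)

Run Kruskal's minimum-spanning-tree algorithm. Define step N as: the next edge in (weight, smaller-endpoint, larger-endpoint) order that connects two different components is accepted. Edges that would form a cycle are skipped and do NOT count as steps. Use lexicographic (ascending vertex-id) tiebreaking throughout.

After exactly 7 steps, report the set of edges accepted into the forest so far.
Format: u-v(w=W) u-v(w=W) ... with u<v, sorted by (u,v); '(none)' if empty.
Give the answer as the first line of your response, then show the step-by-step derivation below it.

0-1(w=2) 0-2(w=5) 2-7(w=4) 3-4(w=12) 3-5(w=4) 3-6(w=9) 6-7(w=9)

step 1: add edge 0-1 (w=2); MST = {0-1(w=2)}
step 2: add edge 2-7 (w=4); MST = {0-1(w=2) 2-7(w=4)}
step 3: add edge 3-5 (w=4); MST = {0-1(w=2) 2-7(w=4) 3-5(w=4)}
step 4: add edge 0-2 (w=5); MST = {0-1(w=2) 0-2(w=5) 2-7(w=4) 3-5(w=4)}
step 5: add edge 3-6 (w=9); MST = {0-1(w=2) 0-2(w=5) 2-7(w=4) 3-5(w=4) 3-6(w=9)}
step 6: add edge 6-7 (w=9); MST = {0-1(w=2) 0-2(w=5) 2-7(w=4) 3-5(w=4) 3-6(w=9) 6-7(w=9)}
step 7: add edge 3-4 (w=12); MST = {0-1(w=2) 0-2(w=5) 2-7(w=4) 3-4(w=12) 3-5(w=4) 3-6(w=9) 6-7(w=9)}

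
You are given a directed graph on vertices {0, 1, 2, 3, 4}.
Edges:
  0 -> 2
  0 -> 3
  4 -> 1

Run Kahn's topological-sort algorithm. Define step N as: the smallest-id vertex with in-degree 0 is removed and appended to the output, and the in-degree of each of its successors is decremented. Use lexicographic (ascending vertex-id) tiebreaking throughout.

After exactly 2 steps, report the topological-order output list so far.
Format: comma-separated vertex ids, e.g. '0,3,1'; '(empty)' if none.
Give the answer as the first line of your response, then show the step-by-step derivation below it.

0,2

step 1: output 0; order=[0]; indeg=(0,1,0,0,0)
step 2: output 2; order=[0,2]; indeg=(0,1,0,0,0)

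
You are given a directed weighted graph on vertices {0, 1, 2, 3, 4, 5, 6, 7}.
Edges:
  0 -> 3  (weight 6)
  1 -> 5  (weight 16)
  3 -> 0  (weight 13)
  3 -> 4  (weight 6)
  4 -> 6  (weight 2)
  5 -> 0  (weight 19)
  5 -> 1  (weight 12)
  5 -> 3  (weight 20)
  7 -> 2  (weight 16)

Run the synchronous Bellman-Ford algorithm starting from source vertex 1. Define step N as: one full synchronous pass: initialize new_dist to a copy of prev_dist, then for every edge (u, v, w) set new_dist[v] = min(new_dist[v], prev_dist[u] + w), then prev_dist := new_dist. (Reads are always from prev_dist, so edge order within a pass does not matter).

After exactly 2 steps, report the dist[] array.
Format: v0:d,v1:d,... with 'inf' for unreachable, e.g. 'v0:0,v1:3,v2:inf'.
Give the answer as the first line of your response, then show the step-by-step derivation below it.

v0:35,v1:0,v2:inf,v3:36,v4:inf,v5:16,v6:inf,v7:inf

step 1: dist = v0:inf,v1:0,v2:inf,v3:inf,v4:inf,v5:16,v6:inf,v7:inf
step 2: dist = v0:35,v1:0,v2:inf,v3:36,v4:inf,v5:16,v6:inf,v7:inf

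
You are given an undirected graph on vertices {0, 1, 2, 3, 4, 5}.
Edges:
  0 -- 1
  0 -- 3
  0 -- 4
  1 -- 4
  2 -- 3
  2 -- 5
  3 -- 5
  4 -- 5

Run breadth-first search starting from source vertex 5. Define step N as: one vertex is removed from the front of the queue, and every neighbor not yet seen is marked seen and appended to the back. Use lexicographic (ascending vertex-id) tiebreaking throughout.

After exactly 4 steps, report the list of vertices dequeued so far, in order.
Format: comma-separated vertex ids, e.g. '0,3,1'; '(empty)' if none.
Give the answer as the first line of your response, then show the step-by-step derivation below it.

5,2,3,4

step 1: dequeue 5; queue=[2,3,4]; order=5
step 2: dequeue 2; queue=[3,4]; order=5,2
step 3: dequeue 3; queue=[4,0]; order=5,2,3
step 4: dequeue 4; queue=[0,1]; order=5,2,3,4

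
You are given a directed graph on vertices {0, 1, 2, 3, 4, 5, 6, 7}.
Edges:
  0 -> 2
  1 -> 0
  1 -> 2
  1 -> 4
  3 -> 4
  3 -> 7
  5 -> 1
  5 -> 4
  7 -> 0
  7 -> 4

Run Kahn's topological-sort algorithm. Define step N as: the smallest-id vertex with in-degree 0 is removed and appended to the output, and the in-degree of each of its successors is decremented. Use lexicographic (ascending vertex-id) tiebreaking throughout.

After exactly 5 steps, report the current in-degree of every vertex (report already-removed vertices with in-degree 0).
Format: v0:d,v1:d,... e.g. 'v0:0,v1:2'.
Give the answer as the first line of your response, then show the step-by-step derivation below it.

v0:0,v1:0,v2:1,v3:0,v4:0,v5:0,v6:0,v7:0

step 1: output 3; order=[3]; indeg=(2,1,2,0,3,0,0,0)
step 2: output 5; order=[3,5]; indeg=(2,0,2,0,2,0,0,0)
step 3: output 1; order=[3,5,1]; indeg=(1,0,1,0,1,0,0,0)
step 4: output 6; order=[3,5,1,6]; indeg=(1,0,1,0,1,0,0,0)
step 5: output 7; order=[3,5,1,6,7]; indeg=(0,0,1,0,0,0,0,0)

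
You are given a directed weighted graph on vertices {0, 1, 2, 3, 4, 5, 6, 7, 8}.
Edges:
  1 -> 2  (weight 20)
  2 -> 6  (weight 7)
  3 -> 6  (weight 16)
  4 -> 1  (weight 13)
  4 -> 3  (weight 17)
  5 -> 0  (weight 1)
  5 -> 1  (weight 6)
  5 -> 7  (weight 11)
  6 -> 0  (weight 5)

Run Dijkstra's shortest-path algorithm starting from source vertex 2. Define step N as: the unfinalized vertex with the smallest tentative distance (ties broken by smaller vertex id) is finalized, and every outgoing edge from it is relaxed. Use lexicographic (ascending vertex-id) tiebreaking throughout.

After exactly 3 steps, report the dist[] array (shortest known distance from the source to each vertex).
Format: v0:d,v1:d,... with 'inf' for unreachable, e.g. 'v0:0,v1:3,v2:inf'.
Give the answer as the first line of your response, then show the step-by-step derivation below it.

v0:12,v1:inf,v2:0,v3:inf,v4:inf,v5:inf,v6:7,v7:inf,v8:inf

step 1: dist = v0:inf,v1:inf,v2:0,v3:inf,v4:inf,v5:inf,v6:7,v7:inf,v8:inf
step 2: dist = v0:12,v1:inf,v2:0,v3:inf,v4:inf,v5:inf,v6:7,v7:inf,v8:inf
step 3: dist = v0:12,v1:inf,v2:0,v3:inf,v4:inf,v5:inf,v6:7,v7:inf,v8:inf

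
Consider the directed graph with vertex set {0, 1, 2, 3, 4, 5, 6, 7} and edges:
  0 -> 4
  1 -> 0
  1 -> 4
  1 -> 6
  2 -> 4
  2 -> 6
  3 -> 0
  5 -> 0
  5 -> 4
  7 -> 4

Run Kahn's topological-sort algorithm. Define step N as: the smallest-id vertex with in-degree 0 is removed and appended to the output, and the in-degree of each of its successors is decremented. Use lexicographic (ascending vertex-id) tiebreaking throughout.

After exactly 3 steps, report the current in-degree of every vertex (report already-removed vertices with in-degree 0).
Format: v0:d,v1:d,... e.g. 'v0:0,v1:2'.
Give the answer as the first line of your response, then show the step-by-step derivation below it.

v0:1,v1:0,v2:0,v3:0,v4:3,v5:0,v6:0,v7:0

step 1: output 1; order=[1]; indeg=(2,0,0,0,4,0,1,0)
step 2: output 2; order=[1,2]; indeg=(2,0,0,0,3,0,0,0)
step 3: output 3; order=[1,2,3]; indeg=(1,0,0,0,3,0,0,0)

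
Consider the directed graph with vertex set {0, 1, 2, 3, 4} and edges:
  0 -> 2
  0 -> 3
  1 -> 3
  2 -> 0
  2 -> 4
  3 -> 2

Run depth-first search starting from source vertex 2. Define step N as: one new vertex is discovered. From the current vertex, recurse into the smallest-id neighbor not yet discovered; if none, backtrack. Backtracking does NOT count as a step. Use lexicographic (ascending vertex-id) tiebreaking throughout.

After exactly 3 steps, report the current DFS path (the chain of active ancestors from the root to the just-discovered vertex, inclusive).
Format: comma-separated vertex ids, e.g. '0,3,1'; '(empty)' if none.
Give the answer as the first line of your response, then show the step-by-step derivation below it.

2,0,3

step 1: discover 2; path=2; order=2
step 2: discover 0; path=2>0; order=2,0
step 3: discover 3; path=2>0>3; order=2,0,3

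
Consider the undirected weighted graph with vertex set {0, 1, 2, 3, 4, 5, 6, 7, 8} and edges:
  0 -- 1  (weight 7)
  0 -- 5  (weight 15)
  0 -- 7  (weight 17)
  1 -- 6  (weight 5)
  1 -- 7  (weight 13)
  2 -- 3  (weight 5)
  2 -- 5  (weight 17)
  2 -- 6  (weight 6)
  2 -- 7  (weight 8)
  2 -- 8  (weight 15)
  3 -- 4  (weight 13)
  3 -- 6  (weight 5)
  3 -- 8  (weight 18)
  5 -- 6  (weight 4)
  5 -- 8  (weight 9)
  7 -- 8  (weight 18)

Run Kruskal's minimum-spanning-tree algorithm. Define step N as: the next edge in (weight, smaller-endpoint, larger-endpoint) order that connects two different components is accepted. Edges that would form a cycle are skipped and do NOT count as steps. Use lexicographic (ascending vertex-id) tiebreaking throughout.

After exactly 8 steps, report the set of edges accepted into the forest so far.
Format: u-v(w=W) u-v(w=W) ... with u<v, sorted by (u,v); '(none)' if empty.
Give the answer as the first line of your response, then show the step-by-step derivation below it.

0-1(w=7) 1-6(w=5) 2-3(w=5) 2-7(w=8) 3-4(w=13) 3-6(w=5) 5-6(w=4) 5-8(w=9)

step 1: add edge 5-6 (w=4); MST = {5-6(w=4)}
step 2: add edge 1-6 (w=5); MST = {1-6(w=5) 5-6(w=4)}
step 3: add edge 2-3 (w=5); MST = {1-6(w=5) 2-3(w=5) 5-6(w=4)}
step 4: add edge 3-6 (w=5); MST = {1-6(w=5) 2-3(w=5) 3-6(w=5) 5-6(w=4)}
step 5: add edge 0-1 (w=7); MST = {0-1(w=7) 1-6(w=5) 2-3(w=5) 3-6(w=5) 5-6(w=4)}
step 6: add edge 2-7 (w=8); MST = {0-1(w=7) 1-6(w=5) 2-3(w=5) 2-7(w=8) 3-6(w=5) 5-6(w=4)}
step 7: add edge 5-8 (w=9); MST = {0-1(w=7) 1-6(w=5) 2-3(w=5) 2-7(w=8) 3-6(w=5) 5-6(w=4) 5-8(w=9)}
step 8: add edge 3-4 (w=13); MST = {0-1(w=7) 1-6(w=5) 2-3(w=5) 2-7(w=8) 3-4(w=13) 3-6(w=5) 5-6(w=4) 5-8(w=9)}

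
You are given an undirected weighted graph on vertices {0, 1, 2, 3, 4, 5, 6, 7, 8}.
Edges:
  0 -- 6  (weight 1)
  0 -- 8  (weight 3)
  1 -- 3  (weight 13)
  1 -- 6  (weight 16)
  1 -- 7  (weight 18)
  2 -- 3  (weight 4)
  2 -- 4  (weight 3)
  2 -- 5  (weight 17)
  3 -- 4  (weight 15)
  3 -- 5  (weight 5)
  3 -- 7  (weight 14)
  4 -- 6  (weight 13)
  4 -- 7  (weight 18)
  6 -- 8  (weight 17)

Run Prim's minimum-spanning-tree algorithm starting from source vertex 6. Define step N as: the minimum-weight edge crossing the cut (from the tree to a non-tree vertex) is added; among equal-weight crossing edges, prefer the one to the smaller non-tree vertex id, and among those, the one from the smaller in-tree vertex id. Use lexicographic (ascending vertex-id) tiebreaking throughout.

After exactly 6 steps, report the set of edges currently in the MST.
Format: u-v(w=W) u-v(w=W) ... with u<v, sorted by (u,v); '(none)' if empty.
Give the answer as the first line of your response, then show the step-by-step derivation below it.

0-6(w=1) 0-8(w=3) 2-3(w=4) 2-4(w=3) 3-5(w=5) 4-6(w=13)

step 1: add edge 0-6 (w=1); MST = {0-6(w=1)}
step 2: add edge 0-8 (w=3); MST = {0-6(w=1) 0-8(w=3)}
step 3: add edge 4-6 (w=13); MST = {0-6(w=1) 0-8(w=3) 4-6(w=13)}
step 4: add edge 2-4 (w=3); MST = {0-6(w=1) 0-8(w=3) 2-4(w=3) 4-6(w=13)}
step 5: add edge 2-3 (w=4); MST = {0-6(w=1) 0-8(w=3) 2-3(w=4) 2-4(w=3) 4-6(w=13)}
step 6: add edge 3-5 (w=5); MST = {0-6(w=1) 0-8(w=3) 2-3(w=4) 2-4(w=3) 3-5(w=5) 4-6(w=13)}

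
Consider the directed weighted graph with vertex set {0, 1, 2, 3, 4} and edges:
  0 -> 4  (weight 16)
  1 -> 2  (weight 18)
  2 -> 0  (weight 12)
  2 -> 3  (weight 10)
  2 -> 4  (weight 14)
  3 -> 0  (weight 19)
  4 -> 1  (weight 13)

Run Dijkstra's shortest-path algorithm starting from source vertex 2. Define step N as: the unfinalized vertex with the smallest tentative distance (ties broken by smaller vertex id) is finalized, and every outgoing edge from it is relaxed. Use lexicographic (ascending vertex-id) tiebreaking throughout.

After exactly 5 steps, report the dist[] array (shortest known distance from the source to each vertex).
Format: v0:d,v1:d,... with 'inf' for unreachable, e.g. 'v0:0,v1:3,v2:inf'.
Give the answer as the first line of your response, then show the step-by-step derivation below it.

v0:12,v1:27,v2:0,v3:10,v4:14

step 1: dist = v0:12,v1:inf,v2:0,v3:10,v4:14
step 2: dist = v0:12,v1:inf,v2:0,v3:10,v4:14
step 3: dist = v0:12,v1:inf,v2:0,v3:10,v4:14
step 4: dist = v0:12,v1:27,v2:0,v3:10,v4:14
step 5: dist = v0:12,v1:27,v2:0,v3:10,v4:14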